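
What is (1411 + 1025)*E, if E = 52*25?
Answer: 3166800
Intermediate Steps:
E = 1300
(1411 + 1025)*E = (1411 + 1025)*1300 = 2436*1300 = 3166800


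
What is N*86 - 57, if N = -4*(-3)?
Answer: 975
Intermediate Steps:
N = 12
N*86 - 57 = 12*86 - 57 = 1032 - 57 = 975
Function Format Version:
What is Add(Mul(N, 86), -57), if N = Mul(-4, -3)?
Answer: 975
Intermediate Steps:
N = 12
Add(Mul(N, 86), -57) = Add(Mul(12, 86), -57) = Add(1032, -57) = 975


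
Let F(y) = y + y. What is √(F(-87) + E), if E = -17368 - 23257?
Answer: I*√40799 ≈ 201.99*I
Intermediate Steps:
F(y) = 2*y
E = -40625
√(F(-87) + E) = √(2*(-87) - 40625) = √(-174 - 40625) = √(-40799) = I*√40799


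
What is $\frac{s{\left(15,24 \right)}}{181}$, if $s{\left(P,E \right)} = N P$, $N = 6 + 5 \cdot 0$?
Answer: $\frac{90}{181} \approx 0.49724$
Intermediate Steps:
$N = 6$ ($N = 6 + 0 = 6$)
$s{\left(P,E \right)} = 6 P$
$\frac{s{\left(15,24 \right)}}{181} = \frac{6 \cdot 15}{181} = 90 \cdot \frac{1}{181} = \frac{90}{181}$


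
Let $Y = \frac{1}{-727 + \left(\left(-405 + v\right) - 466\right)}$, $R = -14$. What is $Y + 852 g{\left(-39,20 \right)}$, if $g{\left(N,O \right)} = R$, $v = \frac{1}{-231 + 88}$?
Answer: $- \frac{2725727063}{228515} \approx -11928.0$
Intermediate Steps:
$v = - \frac{1}{143}$ ($v = \frac{1}{-143} = - \frac{1}{143} \approx -0.006993$)
$g{\left(N,O \right)} = -14$
$Y = - \frac{143}{228515}$ ($Y = \frac{1}{-727 - \frac{124554}{143}} = \frac{1}{- \frac{228515}{143}} = - \frac{143}{228515} \approx -0.00062578$)
$Y + 852 g{\left(-39,20 \right)} = - \frac{143}{228515} + 852 \left(-14\right) = - \frac{143}{228515} - 11928 = - \frac{2725727063}{228515}$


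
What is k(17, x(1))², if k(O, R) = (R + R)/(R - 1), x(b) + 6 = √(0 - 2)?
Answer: 8*(6*√2 + 17*I)/(14*√2 + 47*I) ≈ 2.9742 - 0.19139*I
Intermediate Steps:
x(b) = -6 + I*√2 (x(b) = -6 + √(0 - 2) = -6 + √(-2) = -6 + I*√2)
k(O, R) = 2*R/(-1 + R) (k(O, R) = (2*R)/(-1 + R) = 2*R/(-1 + R))
k(17, x(1))² = (2*(-6 + I*√2)/(-1 + (-6 + I*√2)))² = (2*(-6 + I*√2)/(-7 + I*√2))² = 4*(-6 + I*√2)²/(-7 + I*√2)²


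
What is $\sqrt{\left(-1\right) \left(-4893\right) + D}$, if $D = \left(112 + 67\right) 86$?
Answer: $\sqrt{20287} \approx 142.43$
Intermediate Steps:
$D = 15394$ ($D = 179 \cdot 86 = 15394$)
$\sqrt{\left(-1\right) \left(-4893\right) + D} = \sqrt{\left(-1\right) \left(-4893\right) + 15394} = \sqrt{4893 + 15394} = \sqrt{20287}$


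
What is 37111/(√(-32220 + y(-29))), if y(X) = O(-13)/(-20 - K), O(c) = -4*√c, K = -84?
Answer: 148444/√(-515520 - I*√13) ≈ 0.000723 + 206.75*I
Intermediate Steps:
y(X) = -I*√13/16 (y(X) = (-4*I*√13)/(-20 - 1*(-84)) = (-4*I*√13)/(-20 + 84) = -4*I*√13/64 = -4*I*√13*(1/64) = -I*√13/16)
37111/(√(-32220 + y(-29))) = 37111/(√(-32220 - I*√13/16)) = 37111/√(-32220 - I*√13/16)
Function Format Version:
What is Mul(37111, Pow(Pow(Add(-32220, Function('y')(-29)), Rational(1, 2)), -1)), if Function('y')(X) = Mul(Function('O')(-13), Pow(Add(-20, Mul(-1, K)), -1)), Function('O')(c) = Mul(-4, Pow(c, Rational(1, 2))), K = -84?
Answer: Mul(148444, Pow(Add(-515520, Mul(-1, I, Pow(13, Rational(1, 2)))), Rational(-1, 2))) ≈ Add(0.00072300, Mul(206.75, I))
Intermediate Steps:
Function('y')(X) = Mul(Rational(-1, 16), I, Pow(13, Rational(1, 2))) (Function('y')(X) = Mul(Mul(-4, Pow(-13, Rational(1, 2))), Pow(Add(-20, Mul(-1, -84)), -1)) = Mul(Mul(-4, Mul(I, Pow(13, Rational(1, 2)))), Pow(Add(-20, 84), -1)) = Mul(Mul(-4, I, Pow(13, Rational(1, 2))), Pow(64, -1)) = Mul(Mul(-4, I, Pow(13, Rational(1, 2))), Rational(1, 64)) = Mul(Rational(-1, 16), I, Pow(13, Rational(1, 2))))
Mul(37111, Pow(Pow(Add(-32220, Function('y')(-29)), Rational(1, 2)), -1)) = Mul(37111, Pow(Pow(Add(-32220, Mul(Rational(-1, 16), I, Pow(13, Rational(1, 2)))), Rational(1, 2)), -1)) = Mul(37111, Pow(Add(-32220, Mul(Rational(-1, 16), I, Pow(13, Rational(1, 2)))), Rational(-1, 2)))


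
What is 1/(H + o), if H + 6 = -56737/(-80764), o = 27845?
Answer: 80764/2248445733 ≈ 3.5920e-5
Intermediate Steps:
H = -427847/80764 (H = -6 - 56737/(-80764) = -6 - 56737*(-1/80764) = -6 + 56737/80764 = -427847/80764 ≈ -5.2975)
1/(H + o) = 1/(-427847/80764 + 27845) = 1/(2248445733/80764) = 80764/2248445733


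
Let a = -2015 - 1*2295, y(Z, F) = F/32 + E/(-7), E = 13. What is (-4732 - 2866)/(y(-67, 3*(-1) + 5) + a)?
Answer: 850976/482921 ≈ 1.7621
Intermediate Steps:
y(Z, F) = -13/7 + F/32 (y(Z, F) = F/32 + 13/(-7) = F*(1/32) + 13*(-1/7) = F/32 - 13/7 = -13/7 + F/32)
a = -4310 (a = -2015 - 2295 = -4310)
(-4732 - 2866)/(y(-67, 3*(-1) + 5) + a) = (-4732 - 2866)/((-13/7 + (3*(-1) + 5)/32) - 4310) = -7598/((-13/7 + (-3 + 5)/32) - 4310) = -7598/((-13/7 + (1/32)*2) - 4310) = -7598/((-13/7 + 1/16) - 4310) = -7598/(-201/112 - 4310) = -7598/(-482921/112) = -7598*(-112/482921) = 850976/482921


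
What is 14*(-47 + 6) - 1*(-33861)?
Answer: 33287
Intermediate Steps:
14*(-47 + 6) - 1*(-33861) = 14*(-41) + 33861 = -574 + 33861 = 33287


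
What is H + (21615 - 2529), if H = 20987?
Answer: 40073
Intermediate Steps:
H + (21615 - 2529) = 20987 + (21615 - 2529) = 20987 + 19086 = 40073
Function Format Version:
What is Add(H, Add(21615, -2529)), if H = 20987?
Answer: 40073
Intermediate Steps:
Add(H, Add(21615, -2529)) = Add(20987, Add(21615, -2529)) = Add(20987, 19086) = 40073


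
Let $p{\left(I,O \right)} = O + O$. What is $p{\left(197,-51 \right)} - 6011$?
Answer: $-6113$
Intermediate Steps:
$p{\left(I,O \right)} = 2 O$
$p{\left(197,-51 \right)} - 6011 = 2 \left(-51\right) - 6011 = -102 - 6011 = -6113$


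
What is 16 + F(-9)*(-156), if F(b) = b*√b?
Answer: 16 + 4212*I ≈ 16.0 + 4212.0*I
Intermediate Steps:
F(b) = b^(3/2)
16 + F(-9)*(-156) = 16 + (-9)^(3/2)*(-156) = 16 - 27*I*(-156) = 16 + 4212*I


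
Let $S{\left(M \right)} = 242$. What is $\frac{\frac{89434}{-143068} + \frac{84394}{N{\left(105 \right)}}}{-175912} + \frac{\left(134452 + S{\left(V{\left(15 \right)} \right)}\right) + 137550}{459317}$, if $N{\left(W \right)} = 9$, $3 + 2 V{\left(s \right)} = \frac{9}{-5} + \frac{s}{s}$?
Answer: $\frac{28059774042580637}{52019120556787824} \approx 0.53941$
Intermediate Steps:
$V{\left(s \right)} = - \frac{19}{10}$ ($V{\left(s \right)} = - \frac{3}{2} + \frac{\frac{9}{-5} + \frac{s}{s}}{2} = - \frac{3}{2} + \frac{9 \left(- \frac{1}{5}\right) + 1}{2} = - \frac{3}{2} + \frac{- \frac{9}{5} + 1}{2} = - \frac{3}{2} + \frac{1}{2} \left(- \frac{4}{5}\right) = - \frac{3}{2} - \frac{2}{5} = - \frac{19}{10}$)
$\frac{\frac{89434}{-143068} + \frac{84394}{N{\left(105 \right)}}}{-175912} + \frac{\left(134452 + S{\left(V{\left(15 \right)} \right)}\right) + 137550}{459317} = \frac{\frac{89434}{-143068} + \frac{84394}{9}}{-175912} + \frac{\left(134452 + 242\right) + 137550}{459317} = \left(89434 \left(- \frac{1}{143068}\right) + 84394 \cdot \frac{1}{9}\right) \left(- \frac{1}{175912}\right) + \left(134694 + 137550\right) \frac{1}{459317} = \left(- \frac{44717}{71534} + \frac{84394}{9}\right) \left(- \frac{1}{175912}\right) + 272244 \cdot \frac{1}{459317} = \frac{6036637943}{643806} \left(- \frac{1}{175912}\right) + \frac{272244}{459317} = - \frac{6036637943}{113253201072} + \frac{272244}{459317} = \frac{28059774042580637}{52019120556787824}$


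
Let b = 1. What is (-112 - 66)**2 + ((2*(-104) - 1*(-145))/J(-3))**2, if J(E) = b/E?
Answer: 67405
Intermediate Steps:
J(E) = 1/E
(-112 - 66)**2 + ((2*(-104) - 1*(-145))/J(-3))**2 = (-112 - 66)**2 + ((2*(-104) - 1*(-145))/(1/(-3)))**2 = (-178)**2 + ((-208 + 145)/(-1/3))**2 = 31684 + (-63*(-3))**2 = 31684 + 189**2 = 31684 + 35721 = 67405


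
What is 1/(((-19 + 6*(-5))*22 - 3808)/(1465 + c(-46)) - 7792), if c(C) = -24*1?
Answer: -1441/11233158 ≈ -0.00012828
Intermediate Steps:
c(C) = -24
1/(((-19 + 6*(-5))*22 - 3808)/(1465 + c(-46)) - 7792) = 1/(((-19 + 6*(-5))*22 - 3808)/(1465 - 24) - 7792) = 1/(((-19 - 30)*22 - 3808)/1441 - 7792) = 1/((-49*22 - 3808)*(1/1441) - 7792) = 1/((-1078 - 3808)*(1/1441) - 7792) = 1/(-4886*1/1441 - 7792) = 1/(-4886/1441 - 7792) = 1/(-11233158/1441) = -1441/11233158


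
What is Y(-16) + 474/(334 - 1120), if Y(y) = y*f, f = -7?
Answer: 14593/131 ≈ 111.40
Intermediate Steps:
Y(y) = -7*y (Y(y) = y*(-7) = -7*y)
Y(-16) + 474/(334 - 1120) = -7*(-16) + 474/(334 - 1120) = 112 + 474/(-786) = 112 + 474*(-1/786) = 112 - 79/131 = 14593/131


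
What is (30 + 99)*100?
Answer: 12900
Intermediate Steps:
(30 + 99)*100 = 129*100 = 12900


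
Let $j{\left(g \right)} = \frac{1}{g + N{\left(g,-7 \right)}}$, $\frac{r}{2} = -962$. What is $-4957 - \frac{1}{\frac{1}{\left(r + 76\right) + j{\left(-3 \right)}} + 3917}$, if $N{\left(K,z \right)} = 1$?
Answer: $- \frac{71783049376}{14481147} \approx -4957.0$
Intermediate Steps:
$r = -1924$ ($r = 2 \left(-962\right) = -1924$)
$j{\left(g \right)} = \frac{1}{1 + g}$ ($j{\left(g \right)} = \frac{1}{g + 1} = \frac{1}{1 + g}$)
$-4957 - \frac{1}{\frac{1}{\left(r + 76\right) + j{\left(-3 \right)}} + 3917} = -4957 - \frac{1}{\frac{1}{\left(-1924 + 76\right) + \frac{1}{1 - 3}} + 3917} = -4957 - \frac{1}{\frac{1}{-1848 + \frac{1}{-2}} + 3917} = -4957 - \frac{1}{\frac{1}{-1848 - \frac{1}{2}} + 3917} = -4957 - \frac{1}{\frac{1}{- \frac{3697}{2}} + 3917} = -4957 - \frac{1}{- \frac{2}{3697} + 3917} = -4957 - \frac{1}{\frac{14481147}{3697}} = -4957 - \frac{3697}{14481147} = - \frac{71783049376}{14481147}$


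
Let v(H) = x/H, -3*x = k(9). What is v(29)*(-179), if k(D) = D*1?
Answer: 537/29 ≈ 18.517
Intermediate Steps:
k(D) = D
x = -3 (x = -⅓*9 = -3)
v(H) = -3/H
v(29)*(-179) = -3/29*(-179) = 537/29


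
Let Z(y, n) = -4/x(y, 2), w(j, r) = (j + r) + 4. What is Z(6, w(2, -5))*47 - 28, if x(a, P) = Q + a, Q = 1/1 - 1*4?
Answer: -272/3 ≈ -90.667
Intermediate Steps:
Q = -3 (Q = 1 - 4 = -3)
x(a, P) = -3 + a
w(j, r) = 4 + j + r
Z(y, n) = -4/(-3 + y)
Z(6, w(2, -5))*47 - 28 = -4/(-3 + 6)*47 - 28 = -4/3*47 - 28 = -188/3 - 28 = -272/3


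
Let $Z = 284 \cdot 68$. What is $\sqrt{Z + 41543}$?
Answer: $\sqrt{60855} \approx 246.69$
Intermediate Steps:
$Z = 19312$
$\sqrt{Z + 41543} = \sqrt{19312 + 41543} = \sqrt{60855}$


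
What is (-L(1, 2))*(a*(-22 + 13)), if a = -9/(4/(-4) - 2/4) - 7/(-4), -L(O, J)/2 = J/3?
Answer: -93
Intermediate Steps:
L(O, J) = -2*J/3
a = 31/4 (a = -9/(4*(-¼) - 2*¼) - 7*(-¼) = -9/(-1 - ½) + 7/4 = -9/(-3/2) + 7/4 = -9*(-⅔) + 7/4 = 6 + 7/4 = 31/4 ≈ 7.7500)
(-L(1, 2))*(a*(-22 + 13)) = (-(-2)*2/3)*(31*(-22 + 13)/4) = (-1*(-4/3))*((31/4)*(-9)) = (4/3)*(-279/4) = -93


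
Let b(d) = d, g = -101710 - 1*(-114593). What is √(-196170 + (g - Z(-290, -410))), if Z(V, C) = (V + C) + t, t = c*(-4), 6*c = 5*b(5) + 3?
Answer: I*√1643115/3 ≈ 427.28*I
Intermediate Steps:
g = 12883 (g = -101710 + 114593 = 12883)
c = 14/3 (c = (5*5 + 3)/6 = (25 + 3)/6 = (⅙)*28 = 14/3 ≈ 4.6667)
t = -56/3 (t = (14/3)*(-4) = -56/3 ≈ -18.667)
Z(V, C) = -56/3 + C + V (Z(V, C) = (V + C) - 56/3 = (C + V) - 56/3 = -56/3 + C + V)
√(-196170 + (g - Z(-290, -410))) = √(-196170 + (12883 - (-56/3 - 410 - 290))) = √(-196170 + (12883 - 1*(-2156/3))) = √(-196170 + (12883 + 2156/3)) = √(-196170 + 40805/3) = √(-547705/3) = I*√1643115/3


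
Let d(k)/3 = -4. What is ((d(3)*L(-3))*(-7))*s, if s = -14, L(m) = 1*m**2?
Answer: -10584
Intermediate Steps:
L(m) = m**2
d(k) = -12 (d(k) = 3*(-4) = -12)
((d(3)*L(-3))*(-7))*s = (-12*(-3)**2*(-7))*(-14) = (-12*9*(-7))*(-14) = -108*(-7)*(-14) = 756*(-14) = -10584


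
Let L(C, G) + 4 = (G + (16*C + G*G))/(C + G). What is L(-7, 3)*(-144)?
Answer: -3024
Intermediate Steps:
L(C, G) = -4 + (G + G² + 16*C)/(C + G) (L(C, G) = -4 + (G + (16*C + G*G))/(C + G) = -4 + (G + (16*C + G²))/(C + G) = -4 + (G + (G² + 16*C))/(C + G) = -4 + (G + G² + 16*C)/(C + G))
L(-7, 3)*(-144) = ((3² - 3*3 + 12*(-7))/(-7 + 3))*(-144) = ((9 - 9 - 84)/(-4))*(-144) = -¼*(-84)*(-144) = 21*(-144) = -3024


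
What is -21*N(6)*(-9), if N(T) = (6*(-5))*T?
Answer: -34020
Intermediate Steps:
N(T) = -30*T
-21*N(6)*(-9) = -(-630)*6*(-9) = -21*(-180)*(-9) = 3780*(-9) = -34020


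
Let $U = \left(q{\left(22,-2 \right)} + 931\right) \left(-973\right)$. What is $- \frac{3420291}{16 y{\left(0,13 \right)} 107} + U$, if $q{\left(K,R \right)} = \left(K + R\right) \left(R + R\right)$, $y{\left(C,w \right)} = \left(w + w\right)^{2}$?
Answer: $- \frac{958284374467}{1157312} \approx -8.2803 \cdot 10^{5}$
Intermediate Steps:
$y{\left(C,w \right)} = 4 w^{2}$ ($y{\left(C,w \right)} = \left(2 w\right)^{2} = 4 w^{2}$)
$q{\left(K,R \right)} = 2 R \left(K + R\right)$ ($q{\left(K,R \right)} = \left(K + R\right) 2 R = 2 R \left(K + R\right)$)
$U = -828023$ ($U = \left(2 \left(-2\right) \left(22 - 2\right) + 931\right) \left(-973\right) = \left(2 \left(-2\right) 20 + 931\right) \left(-973\right) = \left(-80 + 931\right) \left(-973\right) = 851 \left(-973\right) = -828023$)
$- \frac{3420291}{16 y{\left(0,13 \right)} 107} + U = - \frac{3420291}{16 \cdot 4 \cdot 13^{2} \cdot 107} - 828023 = - \frac{3420291}{16 \cdot 4 \cdot 169 \cdot 107} - 828023 = - \frac{3420291}{16 \cdot 676 \cdot 107} - 828023 = - \frac{3420291}{10816 \cdot 107} - 828023 = - \frac{3420291}{1157312} - 828023 = - \frac{958284374467}{1157312}$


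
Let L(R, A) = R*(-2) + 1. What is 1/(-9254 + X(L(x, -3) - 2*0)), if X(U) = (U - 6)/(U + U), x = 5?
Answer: -6/55519 ≈ -0.00010807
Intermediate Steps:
L(R, A) = 1 - 2*R (L(R, A) = -2*R + 1 = 1 - 2*R)
X(U) = (-6 + U)/(2*U) (X(U) = (-6 + U)/((2*U)) = (-6 + U)*(1/(2*U)) = (-6 + U)/(2*U))
1/(-9254 + X(L(x, -3) - 2*0)) = 1/(-9254 + (-6 + ((1 - 2*5) - 2*0))/(2*((1 - 2*5) - 2*0))) = 1/(-9254 + (-6 + ((1 - 10) + 0))/(2*((1 - 10) + 0))) = 1/(-9254 + (-6 + (-9 + 0))/(2*(-9 + 0))) = 1/(-9254 + (1/2)*(-6 - 9)/(-9)) = 1/(-9254 + (1/2)*(-1/9)*(-15)) = 1/(-9254 + 5/6) = 1/(-55519/6) = -6/55519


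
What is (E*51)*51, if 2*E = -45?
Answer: -117045/2 ≈ -58523.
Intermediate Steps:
E = -45/2 (E = (½)*(-45) = -45/2 ≈ -22.500)
(E*51)*51 = -45/2*51*51 = -2295/2*51 = -117045/2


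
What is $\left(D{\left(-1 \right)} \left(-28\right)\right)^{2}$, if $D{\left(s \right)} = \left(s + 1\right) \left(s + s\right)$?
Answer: $0$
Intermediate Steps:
$D{\left(s \right)} = 2 s \left(1 + s\right)$ ($D{\left(s \right)} = \left(1 + s\right) 2 s = 2 s \left(1 + s\right)$)
$\left(D{\left(-1 \right)} \left(-28\right)\right)^{2} = \left(2 \left(-1\right) \left(1 - 1\right) \left(-28\right)\right)^{2} = \left(2 \left(-1\right) 0 \left(-28\right)\right)^{2} = \left(0 \left(-28\right)\right)^{2} = 0^{2} = 0$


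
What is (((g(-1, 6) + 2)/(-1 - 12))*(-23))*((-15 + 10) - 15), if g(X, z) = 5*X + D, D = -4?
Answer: 3220/13 ≈ 247.69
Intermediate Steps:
g(X, z) = -4 + 5*X (g(X, z) = 5*X - 4 = -4 + 5*X)
(((g(-1, 6) + 2)/(-1 - 12))*(-23))*((-15 + 10) - 15) = ((((-4 + 5*(-1)) + 2)/(-1 - 12))*(-23))*((-15 + 10) - 15) = ((((-4 - 5) + 2)/(-13))*(-23))*(-5 - 15) = (((-9 + 2)*(-1/13))*(-23))*(-20) = (-7*(-1/13)*(-23))*(-20) = ((7/13)*(-23))*(-20) = -161/13*(-20) = 3220/13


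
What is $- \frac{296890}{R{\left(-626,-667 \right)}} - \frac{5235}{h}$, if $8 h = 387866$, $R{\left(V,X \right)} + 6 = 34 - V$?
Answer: $- \frac{28795231565}{63416091} \approx -454.07$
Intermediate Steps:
$R{\left(V,X \right)} = 28 - V$ ($R{\left(V,X \right)} = -6 - \left(-34 + V\right) = 28 - V$)
$h = \frac{193933}{4}$ ($h = \frac{1}{8} \cdot 387866 = \frac{193933}{4} \approx 48483.0$)
$- \frac{296890}{R{\left(-626,-667 \right)}} - \frac{5235}{h} = - \frac{296890}{28 - -626} - \frac{5235}{\frac{193933}{4}} = - \frac{296890}{28 + 626} - \frac{20940}{193933} = - \frac{296890}{654} - \frac{20940}{193933} = \left(-296890\right) \frac{1}{654} - \frac{20940}{193933} = - \frac{148445}{327} - \frac{20940}{193933} = - \frac{28795231565}{63416091}$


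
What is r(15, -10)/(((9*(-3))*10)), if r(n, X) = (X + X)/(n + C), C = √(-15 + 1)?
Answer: 10/2151 - 2*I*√14/6453 ≈ 0.004649 - 0.0011597*I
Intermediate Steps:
C = I*√14 (C = √(-14) = I*√14 ≈ 3.7417*I)
r(n, X) = 2*X/(n + I*√14) (r(n, X) = (X + X)/(n + I*√14) = (2*X)/(n + I*√14) = 2*X/(n + I*√14))
r(15, -10)/(((9*(-3))*10)) = (2*(-10)/(15 + I*√14))/(((9*(-3))*10)) = (-20/(15 + I*√14))/((-27*10)) = -20/(15 + I*√14)/(-270) = -20/(15 + I*√14)*(-1/270) = 2/(27*(15 + I*√14))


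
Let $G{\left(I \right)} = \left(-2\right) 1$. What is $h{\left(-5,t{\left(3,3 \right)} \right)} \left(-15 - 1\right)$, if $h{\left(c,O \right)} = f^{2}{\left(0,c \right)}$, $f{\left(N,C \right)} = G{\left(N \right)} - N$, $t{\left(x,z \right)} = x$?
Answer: $-64$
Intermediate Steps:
$G{\left(I \right)} = -2$
$f{\left(N,C \right)} = -2 - N$
$h{\left(c,O \right)} = 4$ ($h{\left(c,O \right)} = \left(-2 - 0\right)^{2} = \left(-2 + 0\right)^{2} = \left(-2\right)^{2} = 4$)
$h{\left(-5,t{\left(3,3 \right)} \right)} \left(-15 - 1\right) = 4 \left(-15 - 1\right) = 4 \left(-16\right) = -64$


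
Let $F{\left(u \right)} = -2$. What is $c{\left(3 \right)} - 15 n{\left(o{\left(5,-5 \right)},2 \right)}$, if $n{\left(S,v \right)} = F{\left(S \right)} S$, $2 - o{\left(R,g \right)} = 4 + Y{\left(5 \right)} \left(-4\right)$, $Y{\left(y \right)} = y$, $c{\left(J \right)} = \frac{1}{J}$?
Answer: $\frac{1621}{3} \approx 540.33$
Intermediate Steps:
$o{\left(R,g \right)} = 18$ ($o{\left(R,g \right)} = 2 - \left(4 + 5 \left(-4\right)\right) = 2 - \left(4 - 20\right) = 2 - -16 = 2 + 16 = 18$)
$n{\left(S,v \right)} = - 2 S$
$c{\left(3 \right)} - 15 n{\left(o{\left(5,-5 \right)},2 \right)} = \frac{1}{3} - 15 \left(\left(-2\right) 18\right) = \frac{1}{3} - -540 = \frac{1}{3} + 540 = \frac{1621}{3}$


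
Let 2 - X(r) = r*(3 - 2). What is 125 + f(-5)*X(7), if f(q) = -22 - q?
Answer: 210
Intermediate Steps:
X(r) = 2 - r (X(r) = 2 - r*(3 - 2) = 2 - r)
125 + f(-5)*X(7) = 125 + (-22 - 1*(-5))*(2 - 1*7) = 125 + (-22 + 5)*(2 - 7) = 125 - 17*(-5) = 125 + 85 = 210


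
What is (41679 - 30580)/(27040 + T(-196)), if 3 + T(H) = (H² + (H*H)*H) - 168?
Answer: -11099/7464251 ≈ -0.0014870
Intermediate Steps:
T(H) = -171 + H² + H³ (T(H) = -3 + ((H² + (H*H)*H) - 168) = -3 + ((H² + H²*H) - 168) = -3 + ((H² + H³) - 168) = -3 + (-168 + H² + H³) = -171 + H² + H³)
(41679 - 30580)/(27040 + T(-196)) = (41679 - 30580)/(27040 + (-171 + (-196)² + (-196)³)) = 11099/(27040 + (-171 + 38416 - 7529536)) = 11099/(27040 - 7491291) = 11099/(-7464251) = 11099*(-1/7464251) = -11099/7464251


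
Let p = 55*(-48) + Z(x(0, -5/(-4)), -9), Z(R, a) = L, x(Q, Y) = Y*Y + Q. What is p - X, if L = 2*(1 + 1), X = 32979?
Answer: -35615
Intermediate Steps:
L = 4 (L = 2*2 = 4)
x(Q, Y) = Q + Y² (x(Q, Y) = Y² + Q = Q + Y²)
Z(R, a) = 4
p = -2636 (p = 55*(-48) + 4 = -2640 + 4 = -2636)
p - X = -2636 - 1*32979 = -2636 - 32979 = -35615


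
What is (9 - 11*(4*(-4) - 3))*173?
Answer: 37714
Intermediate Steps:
(9 - 11*(4*(-4) - 3))*173 = (9 - 11*(-16 - 3))*173 = (9 - 11*(-19))*173 = (9 + 209)*173 = 218*173 = 37714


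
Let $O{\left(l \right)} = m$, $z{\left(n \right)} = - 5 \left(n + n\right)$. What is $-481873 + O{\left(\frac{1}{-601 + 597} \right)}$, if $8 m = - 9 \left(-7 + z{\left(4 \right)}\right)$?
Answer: $- \frac{3854561}{8} \approx -4.8182 \cdot 10^{5}$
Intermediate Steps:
$z{\left(n \right)} = - 10 n$ ($z{\left(n \right)} = - 5 \cdot 2 n = - 10 n$)
$m = \frac{423}{8}$ ($m = \frac{\left(-9\right) \left(-7 - 40\right)}{8} = \frac{\left(-9\right) \left(-47\right)}{8} = \frac{1}{8} \cdot 423 = \frac{423}{8} \approx 52.875$)
$O{\left(l \right)} = \frac{423}{8}$
$-481873 + O{\left(\frac{1}{-601 + 597} \right)} = -481873 + \frac{423}{8} = - \frac{3854561}{8}$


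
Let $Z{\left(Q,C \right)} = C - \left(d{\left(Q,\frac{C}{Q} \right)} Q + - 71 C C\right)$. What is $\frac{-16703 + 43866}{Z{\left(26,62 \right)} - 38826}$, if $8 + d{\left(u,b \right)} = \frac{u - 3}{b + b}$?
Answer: $\frac{842053}{7261521} \approx 0.11596$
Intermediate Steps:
$d{\left(u,b \right)} = -8 + \frac{-3 + u}{2 b}$ ($d{\left(u,b \right)} = -8 + \frac{u - 3}{b + b} = -8 + \frac{-3 + u}{2 b}$)
$Z{\left(Q,C \right)} = C + 71 C^{2} - \frac{Q^{2} \left(-3 + Q - \frac{16 C}{Q}\right)}{2 C}$ ($Z{\left(Q,C \right)} = C - \left(\frac{-3 + Q - 16 \frac{C}{Q}}{2 \frac{C}{Q}} Q + - 71 C C\right) = C - \left(\frac{\frac{Q}{C} \left(-3 + Q - \frac{16 C}{Q}\right)}{2} Q - 71 C^{2}\right) = C - \left(\frac{Q \left(-3 + Q - \frac{16 C}{Q}\right)}{2 C} Q - 71 C^{2}\right) = C - \left(\frac{Q^{2} \left(-3 + Q - \frac{16 C}{Q}\right)}{2 C} - 71 C^{2}\right) = C - \left(- 71 C^{2} + \frac{Q^{2} \left(-3 + Q - \frac{16 C}{Q}\right)}{2 C}\right) = C + \left(71 C^{2} - \frac{Q^{2} \left(-3 + Q - \frac{16 C}{Q}\right)}{2 C}\right) = C + 71 C^{2} - \frac{Q^{2} \left(-3 + Q - \frac{16 C}{Q}\right)}{2 C}$)
$\frac{-16703 + 43866}{Z{\left(26,62 \right)} - 38826} = \frac{-16703 + 43866}{\frac{26 \left(16 \cdot 62 + 26 \left(3 - 26\right)\right) + 2 \cdot 62^{2} \left(1 + 71 \cdot 62\right)}{2 \cdot 62} - 38826} = \frac{27163}{\frac{1}{2} \cdot \frac{1}{62} \left(26 \left(992 + 26 \left(3 - 26\right)\right) + 2 \cdot 3844 \left(1 + 4402\right)\right) - 38826} = \frac{27163}{\frac{1}{2} \cdot \frac{1}{62} \left(26 \left(992 + 26 \left(-23\right)\right) + 2 \cdot 3844 \cdot 4403\right) - 38826} = \frac{27163}{\frac{1}{2} \cdot \frac{1}{62} \left(26 \left(992 - 598\right) + 33850264\right) - 38826} = \frac{27163}{\frac{1}{2} \cdot \frac{1}{62} \left(26 \cdot 394 + 33850264\right) - 38826} = \frac{27163}{\frac{1}{2} \cdot \frac{1}{62} \left(10244 + 33850264\right) - 38826} = \frac{27163}{\frac{1}{2} \cdot \frac{1}{62} \cdot 33860508 - 38826} = \frac{27163}{\frac{8465127}{31} - 38826} = \frac{27163}{\frac{7261521}{31}} = 27163 \cdot \frac{31}{7261521} = \frac{842053}{7261521}$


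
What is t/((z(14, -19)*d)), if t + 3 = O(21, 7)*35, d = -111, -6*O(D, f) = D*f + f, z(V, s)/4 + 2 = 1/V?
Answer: -9464/8991 ≈ -1.0526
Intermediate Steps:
z(V, s) = -8 + 4/V
O(D, f) = -f/6 - D*f/6 (O(D, f) = -(D*f + f)/6 = -(f + D*f)/6 = -f/6 - D*f/6)
t = -2704/3 (t = -3 - 1/6*7*(1 + 21)*35 = -3 - 1/6*7*22*35 = -3 - 77/3*35 = -3 - 2695/3 = -2704/3 ≈ -901.33)
t/((z(14, -19)*d)) = -2704*(-1/(111*(-8 + 4/14)))/3 = -2704*(-1/(111*(-8 + 4*(1/14))))/3 = -2704*(-1/(111*(-8 + 2/7)))/3 = -2704/(3*((-54/7*(-111)))) = -2704/(3*5994/7) = -2704/3*7/5994 = -9464/8991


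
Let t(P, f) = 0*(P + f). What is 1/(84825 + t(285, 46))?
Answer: 1/84825 ≈ 1.1789e-5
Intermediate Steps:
t(P, f) = 0
1/(84825 + t(285, 46)) = 1/(84825 + 0) = 1/84825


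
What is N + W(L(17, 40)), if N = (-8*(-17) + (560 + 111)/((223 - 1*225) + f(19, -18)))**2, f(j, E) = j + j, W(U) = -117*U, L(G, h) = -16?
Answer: 33417601/1296 ≈ 25785.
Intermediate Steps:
f(j, E) = 2*j
N = 30991489/1296 (N = (-8*(-17) + (560 + 111)/((223 - 1*225) + 2*19))**2 = (136 + 671/((223 - 225) + 38))**2 = (136 + 671/(-2 + 38))**2 = (136 + 671/36)**2 = (5567/36)**2 = 30991489/1296 ≈ 23913.)
N + W(L(17, 40)) = 30991489/1296 - 117*(-16) = 30991489/1296 + 1872 = 33417601/1296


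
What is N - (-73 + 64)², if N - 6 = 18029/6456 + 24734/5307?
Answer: -257142977/3806888 ≈ -67.547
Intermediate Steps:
N = 51214951/3806888 (N = 6 + (18029/6456 + 24734/5307) = 6 + 28373623/3806888 = 51214951/3806888 ≈ 13.453)
N - (-73 + 64)² = 51214951/3806888 - (-73 + 64)² = 51214951/3806888 - 1*(-9)² = 51214951/3806888 - 1*81 = 51214951/3806888 - 81 = -257142977/3806888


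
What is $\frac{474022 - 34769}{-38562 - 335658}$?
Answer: $- \frac{439253}{374220} \approx -1.1738$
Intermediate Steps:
$\frac{474022 - 34769}{-38562 - 335658} = \frac{439253}{-374220} = 439253 \left(- \frac{1}{374220}\right) = - \frac{439253}{374220}$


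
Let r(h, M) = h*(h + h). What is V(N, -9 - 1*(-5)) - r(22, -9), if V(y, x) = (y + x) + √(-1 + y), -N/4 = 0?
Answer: -972 + I ≈ -972.0 + 1.0*I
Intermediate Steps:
N = 0 (N = -4*0 = 0)
V(y, x) = x + y + √(-1 + y) (V(y, x) = (x + y) + √(-1 + y) = x + y + √(-1 + y))
r(h, M) = 2*h² (r(h, M) = h*(2*h) = 2*h²)
V(N, -9 - 1*(-5)) - r(22, -9) = ((-9 - 1*(-5)) + 0 + √(-1 + 0)) - 2*22² = ((-9 + 5) + 0 + √(-1)) - 2*484 = (-4 + 0 + I) - 1*968 = (-4 + I) - 968 = -972 + I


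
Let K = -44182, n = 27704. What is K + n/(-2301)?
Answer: -101690486/2301 ≈ -44194.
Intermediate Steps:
K + n/(-2301) = -44182 + 27704/(-2301) = -44182 + 27704*(-1/2301) = -44182 - 27704/2301 = -101690486/2301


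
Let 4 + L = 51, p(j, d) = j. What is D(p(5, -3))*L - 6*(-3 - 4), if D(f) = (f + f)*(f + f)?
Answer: 4742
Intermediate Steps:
D(f) = 4*f**2 (D(f) = (2*f)*(2*f) = 4*f**2)
L = 47 (L = -4 + 51 = 47)
D(p(5, -3))*L - 6*(-3 - 4) = (4*5**2)*47 - 6*(-3 - 4) = (4*25)*47 - 6*(-7) = 100*47 + 42 = 4700 + 42 = 4742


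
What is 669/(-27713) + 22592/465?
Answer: 625781011/12886545 ≈ 48.561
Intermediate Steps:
669/(-27713) + 22592/465 = 669*(-1/27713) + 22592*(1/465) = -669/27713 + 22592/465 = 625781011/12886545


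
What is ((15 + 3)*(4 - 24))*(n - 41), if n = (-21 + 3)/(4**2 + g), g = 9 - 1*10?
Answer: 15192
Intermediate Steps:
g = -1 (g = 9 - 10 = -1)
n = -6/5 (n = (-21 + 3)/(4**2 - 1) = -18/(16 - 1) = -18/15 = -18*1/15 = -6/5 ≈ -1.2000)
((15 + 3)*(4 - 24))*(n - 41) = ((15 + 3)*(4 - 24))*(-6/5 - 41) = (18*(-20))*(-211/5) = -360*(-211/5) = 15192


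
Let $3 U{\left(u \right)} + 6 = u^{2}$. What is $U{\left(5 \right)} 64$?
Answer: $\frac{1216}{3} \approx 405.33$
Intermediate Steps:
$U{\left(u \right)} = -2 + \frac{u^{2}}{3}$
$U{\left(5 \right)} 64 = \left(-2 + \frac{5^{2}}{3}\right) 64 = \left(-2 + \frac{1}{3} \cdot 25\right) 64 = \left(-2 + \frac{25}{3}\right) 64 = \frac{19}{3} \cdot 64 = \frac{1216}{3}$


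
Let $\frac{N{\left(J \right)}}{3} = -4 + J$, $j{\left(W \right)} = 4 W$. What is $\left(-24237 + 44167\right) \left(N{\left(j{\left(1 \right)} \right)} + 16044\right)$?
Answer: $319756920$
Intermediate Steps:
$N{\left(J \right)} = -12 + 3 J$ ($N{\left(J \right)} = 3 \left(-4 + J\right) = -12 + 3 J$)
$\left(-24237 + 44167\right) \left(N{\left(j{\left(1 \right)} \right)} + 16044\right) = \left(-24237 + 44167\right) \left(\left(-12 + 3 \cdot 4 \cdot 1\right) + 16044\right) = 19930 \left(\left(-12 + 3 \cdot 4\right) + 16044\right) = 19930 \left(\left(-12 + 12\right) + 16044\right) = 19930 \left(0 + 16044\right) = 19930 \cdot 16044 = 319756920$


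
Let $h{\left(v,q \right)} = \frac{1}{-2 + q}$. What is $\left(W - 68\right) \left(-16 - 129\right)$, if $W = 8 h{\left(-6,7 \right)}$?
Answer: $9628$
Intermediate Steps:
$W = \frac{8}{5}$ ($W = \frac{8}{-2 + 7} = \frac{8}{5} \approx 1.6$)
$\left(W - 68\right) \left(-16 - 129\right) = \left(\frac{8}{5} - 68\right) \left(-16 - 129\right) = \left(\frac{8}{5} - 68\right) \left(-145\right) = \left(- \frac{332}{5}\right) \left(-145\right) = 9628$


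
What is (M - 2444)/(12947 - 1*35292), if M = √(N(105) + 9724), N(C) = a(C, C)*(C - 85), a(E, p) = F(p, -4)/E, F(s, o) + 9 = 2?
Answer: 2444/22345 - 4*√5469/67035 ≈ 0.10496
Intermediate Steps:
F(s, o) = -7 (F(s, o) = -9 + 2 = -7)
a(E, p) = -7/E
N(C) = -7*(-85 + C)/C (N(C) = (-7/C)*(C - 85) = (-7/C)*(-85 + C) = -7*(-85 + C)/C)
M = 4*√5469/3 (M = √((-7 + 595/105) + 9724) = √((-7 + 595*(1/105)) + 9724) = √((-7 + 17/3) + 9724) = √(-4/3 + 9724) = √(29168/3) = 4*√5469/3 ≈ 98.604)
(M - 2444)/(12947 - 1*35292) = (4*√5469/3 - 2444)/(12947 - 1*35292) = (-2444 + 4*√5469/3)/(12947 - 35292) = (-2444 + 4*√5469/3)/(-22345) = (-2444 + 4*√5469/3)*(-1/22345) = 2444/22345 - 4*√5469/67035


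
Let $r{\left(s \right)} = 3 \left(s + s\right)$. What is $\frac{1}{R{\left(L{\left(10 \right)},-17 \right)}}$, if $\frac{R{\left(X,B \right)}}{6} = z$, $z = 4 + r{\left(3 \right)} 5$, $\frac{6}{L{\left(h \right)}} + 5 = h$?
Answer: $\frac{1}{564} \approx 0.0017731$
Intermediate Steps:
$L{\left(h \right)} = \frac{6}{-5 + h}$
$r{\left(s \right)} = 6 s$ ($r{\left(s \right)} = 3 \cdot 2 s = 6 s$)
$z = 94$ ($z = 4 + 6 \cdot 3 \cdot 5 = 4 + 18 \cdot 5 = 4 + 90 = 94$)
$R{\left(X,B \right)} = 564$ ($R{\left(X,B \right)} = 6 \cdot 94 = 564$)
$\frac{1}{R{\left(L{\left(10 \right)},-17 \right)}} = \frac{1}{564}$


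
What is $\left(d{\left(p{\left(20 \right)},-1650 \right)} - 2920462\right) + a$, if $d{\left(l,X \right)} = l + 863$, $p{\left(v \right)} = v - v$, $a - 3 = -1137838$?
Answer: $-4057434$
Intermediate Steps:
$a = -1137835$ ($a = 3 - 1137838 = -1137835$)
$p{\left(v \right)} = 0$
$d{\left(l,X \right)} = 863 + l$
$\left(d{\left(p{\left(20 \right)},-1650 \right)} - 2920462\right) + a = \left(\left(863 + 0\right) - 2920462\right) - 1137835 = \left(863 - 2920462\right) - 1137835 = -2919599 - 1137835 = -4057434$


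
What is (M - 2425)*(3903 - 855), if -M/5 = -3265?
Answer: 42367200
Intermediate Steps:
M = 16325 (M = -5*(-3265) = 16325)
(M - 2425)*(3903 - 855) = (16325 - 2425)*(3903 - 855) = 13900*3048 = 42367200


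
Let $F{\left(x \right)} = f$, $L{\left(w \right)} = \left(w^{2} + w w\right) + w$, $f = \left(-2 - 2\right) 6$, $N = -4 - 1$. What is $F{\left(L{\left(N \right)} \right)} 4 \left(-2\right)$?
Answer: $192$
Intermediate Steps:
$N = -5$
$f = -24$ ($f = \left(-4\right) 6 = -24$)
$L{\left(w \right)} = w + 2 w^{2}$ ($L{\left(w \right)} = \left(w^{2} + w^{2}\right) + w = 2 w^{2} + w = w + 2 w^{2}$)
$F{\left(x \right)} = -24$
$F{\left(L{\left(N \right)} \right)} 4 \left(-2\right) = \left(-24\right) 4 \left(-2\right) = \left(-96\right) \left(-2\right) = 192$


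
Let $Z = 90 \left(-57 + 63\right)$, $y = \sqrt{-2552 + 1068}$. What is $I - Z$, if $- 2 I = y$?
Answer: $-540 - i \sqrt{371} \approx -540.0 - 19.261 i$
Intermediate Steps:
$y = 2 i \sqrt{371}$ ($y = \sqrt{-1484} = 2 i \sqrt{371} \approx 38.523 i$)
$Z = 540$ ($Z = 90 \cdot 6 = 540$)
$I = - i \sqrt{371}$ ($I = - \frac{2 i \sqrt{371}}{2} = - i \sqrt{371} \approx - 19.261 i$)
$I - Z = - i \sqrt{371} - 540 = -540 - i \sqrt{371}$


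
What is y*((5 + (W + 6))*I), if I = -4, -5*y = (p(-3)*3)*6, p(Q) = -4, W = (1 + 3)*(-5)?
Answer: 2592/5 ≈ 518.40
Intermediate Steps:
W = -20 (W = 4*(-5) = -20)
y = 72/5 (y = -(-4*3)*6/5 = -(-12)*6/5 = -⅕*(-72) = 72/5 ≈ 14.400)
y*((5 + (W + 6))*I) = 72*((5 + (-20 + 6))*(-4))/5 = 72*((5 - 14)*(-4))/5 = 72*(-9*(-4))/5 = (72/5)*36 = 2592/5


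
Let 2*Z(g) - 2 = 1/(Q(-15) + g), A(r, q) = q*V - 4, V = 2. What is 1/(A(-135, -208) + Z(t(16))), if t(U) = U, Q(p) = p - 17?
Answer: -32/13409 ≈ -0.0023865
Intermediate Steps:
Q(p) = -17 + p
A(r, q) = -4 + 2*q (A(r, q) = q*2 - 4 = 2*q - 4 = -4 + 2*q)
Z(g) = 1 + 1/(2*(-32 + g)) (Z(g) = 1 + 1/(2*((-17 - 15) + g)) = 1 + 1/(2*(-32 + g)))
1/(A(-135, -208) + Z(t(16))) = 1/((-4 + 2*(-208)) + (-63/2 + 16)/(-32 + 16)) = 1/((-4 - 416) - 31/2/(-16)) = 1/(-420 - 1/16*(-31/2)) = 1/(-420 + 31/32) = 1/(-13409/32) = -32/13409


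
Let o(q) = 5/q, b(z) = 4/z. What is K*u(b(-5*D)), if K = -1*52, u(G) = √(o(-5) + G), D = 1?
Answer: -156*I*√5/5 ≈ -69.765*I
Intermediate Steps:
u(G) = √(-1 + G) (u(G) = √(5/(-5) + G) = √(5*(-⅕) + G) = √(-1 + G))
K = -52
K*u(b(-5*D)) = -52*√(-1 + 4/((-5*1))) = -52*√(-1 + 4/(-5)) = -52*√(-1 + 4*(-⅕)) = -52*√(-1 - ⅘) = -156*I*√5/5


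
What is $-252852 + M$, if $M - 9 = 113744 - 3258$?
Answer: $-142357$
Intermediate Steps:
$M = 110495$ ($M = 9 + \left(113744 - 3258\right) = 9 + 110486 = 110495$)
$-252852 + M = -252852 + 110495 = -142357$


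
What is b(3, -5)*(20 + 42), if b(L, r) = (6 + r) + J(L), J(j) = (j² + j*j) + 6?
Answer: 1550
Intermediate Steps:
J(j) = 6 + 2*j² (J(j) = (j² + j²) + 6 = 2*j² + 6 = 6 + 2*j²)
b(L, r) = 12 + r + 2*L² (b(L, r) = (6 + r) + (6 + 2*L²) = 12 + r + 2*L²)
b(3, -5)*(20 + 42) = (12 - 5 + 2*3²)*(20 + 42) = (12 - 5 + 2*9)*62 = (12 - 5 + 18)*62 = 25*62 = 1550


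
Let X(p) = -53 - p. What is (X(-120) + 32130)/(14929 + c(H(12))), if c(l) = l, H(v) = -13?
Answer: 2927/1356 ≈ 2.1586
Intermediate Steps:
(X(-120) + 32130)/(14929 + c(H(12))) = ((-53 - 1*(-120)) + 32130)/(14929 - 13) = ((-53 + 120) + 32130)/14916 = (67 + 32130)*(1/14916) = 32197*(1/14916) = 2927/1356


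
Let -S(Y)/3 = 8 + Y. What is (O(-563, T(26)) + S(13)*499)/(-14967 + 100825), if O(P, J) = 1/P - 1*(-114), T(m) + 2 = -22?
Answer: -8817425/24169027 ≈ -0.36482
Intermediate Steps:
T(m) = -24 (T(m) = -2 - 22 = -24)
S(Y) = -24 - 3*Y (S(Y) = -3*(8 + Y) = -24 - 3*Y)
O(P, J) = 114 + 1/P (O(P, J) = 1/P + 114 = 114 + 1/P)
(O(-563, T(26)) + S(13)*499)/(-14967 + 100825) = ((114 + 1/(-563)) + (-24 - 3*13)*499)/(-14967 + 100825) = ((114 - 1/563) + (-24 - 39)*499)/85858 = (64181/563 - 63*499)*(1/85858) = (64181/563 - 31437)*(1/85858) = -17634850/563*1/85858 = -8817425/24169027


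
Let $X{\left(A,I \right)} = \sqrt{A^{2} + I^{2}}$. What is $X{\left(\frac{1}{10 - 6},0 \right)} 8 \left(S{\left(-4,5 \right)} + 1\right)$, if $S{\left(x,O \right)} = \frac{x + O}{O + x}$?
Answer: $4$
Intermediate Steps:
$S{\left(x,O \right)} = 1$ ($S{\left(x,O \right)} = \frac{O + x}{O + x} = 1$)
$X{\left(\frac{1}{10 - 6},0 \right)} 8 \left(S{\left(-4,5 \right)} + 1\right) = \sqrt{\left(\frac{1}{10 - 6}\right)^{2} + 0^{2}} \cdot 8 \left(1 + 1\right) = \sqrt{\left(\frac{1}{4}\right)^{2} + 0} \cdot 8 \cdot 2 = \sqrt{\left(\frac{1}{4}\right)^{2} + 0} \cdot 16 = \sqrt{\frac{1}{16} + 0} \cdot 16 = \sqrt{\frac{1}{16}} \cdot 16 = \frac{1}{4} \cdot 16 = 4$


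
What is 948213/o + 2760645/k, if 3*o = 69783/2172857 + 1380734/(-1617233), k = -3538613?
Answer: -35372362459362572261430822/10216974209395387187 ≈ -3.4621e+6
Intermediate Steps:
o = -2887282166599/10542048134043 (o = (69783/2172857 + 1380734/(-1617233))/3 = (69783*(1/2172857) + 1380734*(-1/1617233))/3 = (69783/2172857 - 1380734/1617233)/3 = (1/3)*(-2887282166599/3514016044681) = -2887282166599/10542048134043 ≈ -0.27388)
948213/o + 2760645/k = 948213/(-2887282166599/10542048134043) + 2760645/(-3538613) = 948213*(-10542048134043/2887282166599) + 2760645*(-1/3538613) = -9996107087325315159/2887282166599 - 2760645/3538613 = -35372362459362572261430822/10216974209395387187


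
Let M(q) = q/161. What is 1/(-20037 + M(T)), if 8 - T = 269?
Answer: -161/3226218 ≈ -4.9904e-5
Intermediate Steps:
T = -261 (T = 8 - 1*269 = 8 - 269 = -261)
M(q) = q/161 (M(q) = q*(1/161) = q/161)
1/(-20037 + M(T)) = 1/(-20037 + (1/161)*(-261)) = 1/(-20037 - 261/161) = 1/(-3226218/161) = -161/3226218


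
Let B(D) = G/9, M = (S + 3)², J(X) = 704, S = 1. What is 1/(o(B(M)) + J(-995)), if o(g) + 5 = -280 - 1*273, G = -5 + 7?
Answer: 1/146 ≈ 0.0068493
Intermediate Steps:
M = 16 (M = (1 + 3)² = 4² = 16)
G = 2
B(D) = 2/9
o(g) = -558 (o(g) = -5 + (-280 - 1*273) = -5 + (-280 - 273) = -5 - 553 = -558)
1/(o(B(M)) + J(-995)) = 1/(-558 + 704) = 1/146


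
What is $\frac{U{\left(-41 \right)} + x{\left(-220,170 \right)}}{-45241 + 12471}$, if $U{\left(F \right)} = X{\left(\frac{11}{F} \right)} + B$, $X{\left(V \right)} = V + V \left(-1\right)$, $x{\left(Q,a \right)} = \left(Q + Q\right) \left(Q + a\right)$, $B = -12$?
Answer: $- \frac{10994}{16385} \approx -0.67098$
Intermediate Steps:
$x{\left(Q,a \right)} = 2 Q \left(Q + a\right)$
$X{\left(V \right)} = 0$ ($X{\left(V \right)} = V - V = 0$)
$U{\left(F \right)} = -12$ ($U{\left(F \right)} = 0 - 12 = -12$)
$\frac{U{\left(-41 \right)} + x{\left(-220,170 \right)}}{-45241 + 12471} = \frac{-12 + 2 \left(-220\right) \left(-220 + 170\right)}{-45241 + 12471} = \frac{-12 + 2 \left(-220\right) \left(-50\right)}{-32770} = \left(-12 + 22000\right) \left(- \frac{1}{32770}\right) = 21988 \left(- \frac{1}{32770}\right) = - \frac{10994}{16385}$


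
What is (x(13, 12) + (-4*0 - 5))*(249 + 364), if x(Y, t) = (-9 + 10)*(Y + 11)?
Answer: 11647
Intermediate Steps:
x(Y, t) = 11 + Y (x(Y, t) = 1*(11 + Y) = 11 + Y)
(x(13, 12) + (-4*0 - 5))*(249 + 364) = ((11 + 13) + (-4*0 - 5))*(249 + 364) = (24 + (0 - 5))*613 = (24 - 5)*613 = 19*613 = 11647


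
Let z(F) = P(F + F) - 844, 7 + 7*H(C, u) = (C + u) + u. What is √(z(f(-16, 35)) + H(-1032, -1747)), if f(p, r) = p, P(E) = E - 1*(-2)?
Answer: I*√74557/7 ≈ 39.007*I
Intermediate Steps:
P(E) = 2 + E (P(E) = E + 2 = 2 + E)
H(C, u) = -1 + C/7 + 2*u/7 (H(C, u) = -1 + ((C + u) + u)/7 = -1 + (C + 2*u)/7 = -1 + (C/7 + 2*u/7) = -1 + C/7 + 2*u/7)
z(F) = -842 + 2*F (z(F) = (2 + (F + F)) - 844 = (2 + 2*F) - 844 = -842 + 2*F)
√(z(f(-16, 35)) + H(-1032, -1747)) = √((-842 + 2*(-16)) + (-1 + (⅐)*(-1032) + (2/7)*(-1747))) = √((-842 - 32) + (-1 - 1032/7 - 3494/7)) = √(-874 - 4533/7) = √(-10651/7) = I*√74557/7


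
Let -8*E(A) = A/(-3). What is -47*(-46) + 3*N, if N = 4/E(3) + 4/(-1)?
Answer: 2246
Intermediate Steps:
E(A) = A/24 (E(A) = -A/(8*(-3)) = -A*(-1)/(8*3) = -(-1)*A/24 = A/24)
N = 28 (N = 4/(((1/24)*3)) + 4/(-1) = 4/(⅛) + 4*(-1) = 4*8 - 4 = 32 - 4 = 28)
-47*(-46) + 3*N = -47*(-46) + 3*28 = 2162 + 84 = 2246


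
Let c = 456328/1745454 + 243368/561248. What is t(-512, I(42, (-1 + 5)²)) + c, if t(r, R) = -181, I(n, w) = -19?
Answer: -11039537107921/61227035412 ≈ -180.30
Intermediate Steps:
c = 42556301651/61227035412 (c = 456328*(1/1745454) + 243368*(1/561248) = 228164/872727 + 30421/70156 = 42556301651/61227035412 ≈ 0.69506)
t(-512, I(42, (-1 + 5)²)) + c = -181 + 42556301651/61227035412 = -11039537107921/61227035412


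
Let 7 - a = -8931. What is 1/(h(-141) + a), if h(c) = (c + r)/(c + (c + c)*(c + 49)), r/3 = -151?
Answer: 2867/25625180 ≈ 0.00011188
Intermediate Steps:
a = 8938 (a = 7 - 1*(-8931) = 7 + 8931 = 8938)
r = -453 (r = 3*(-151) = -453)
h(c) = (-453 + c)/(c + 2*c*(49 + c)) (h(c) = (c - 453)/(c + (c + c)*(c + 49)) = (-453 + c)/(c + (2*c)*(49 + c)) = (-453 + c)/(c + 2*c*(49 + c)))
1/(h(-141) + a) = 1/((-453 - 141)/((-141)*(99 + 2*(-141))) + 8938) = 1/(-1/141*(-594)/(99 - 282) + 8938) = 1/(-1/141*(-594)/(-183) + 8938) = 1/(-1/141*(-1/183)*(-594) + 8938) = 1/(-66/2867 + 8938) = 1/(25625180/2867) = 2867/25625180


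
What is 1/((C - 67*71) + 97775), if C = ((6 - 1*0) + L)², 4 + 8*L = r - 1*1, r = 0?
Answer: 64/5955001 ≈ 1.0747e-5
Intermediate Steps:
L = -5/8 (L = -½ + (0 - 1*1)/8 = -½ + (0 - 1)/8 = -½ + (⅛)*(-1) = -½ - ⅛ = -5/8 ≈ -0.62500)
C = 1849/64 (C = ((6 - 1*0) - 5/8)² = ((6 + 0) - 5/8)² = (6 - 5/8)² = (43/8)² = 1849/64 ≈ 28.891)
1/((C - 67*71) + 97775) = 1/((1849/64 - 67*71) + 97775) = 1/((1849/64 - 4757) + 97775) = 1/(-302599/64 + 97775) = 1/(5955001/64) = 64/5955001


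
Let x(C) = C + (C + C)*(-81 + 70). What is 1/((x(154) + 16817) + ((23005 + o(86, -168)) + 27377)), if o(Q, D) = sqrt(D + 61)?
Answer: 63965/4091521332 - I*sqrt(107)/4091521332 ≈ 1.5634e-5 - 2.5282e-9*I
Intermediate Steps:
o(Q, D) = sqrt(61 + D)
x(C) = -21*C (x(C) = C + (2*C)*(-11) = C - 22*C = -21*C)
1/((x(154) + 16817) + ((23005 + o(86, -168)) + 27377)) = 1/((-21*154 + 16817) + ((23005 + sqrt(61 - 168)) + 27377)) = 1/((-3234 + 16817) + ((23005 + sqrt(-107)) + 27377)) = 1/(13583 + ((23005 + I*sqrt(107)) + 27377)) = 1/(13583 + (50382 + I*sqrt(107))) = 1/(63965 + I*sqrt(107))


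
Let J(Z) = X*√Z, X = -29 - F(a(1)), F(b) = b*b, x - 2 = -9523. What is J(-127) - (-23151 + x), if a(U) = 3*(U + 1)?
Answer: 32672 - 65*I*√127 ≈ 32672.0 - 732.51*I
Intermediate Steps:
x = -9521 (x = 2 - 9523 = -9521)
a(U) = 3 + 3*U (a(U) = 3*(1 + U) = 3 + 3*U)
F(b) = b²
X = -65 (X = -29 - (3 + 3*1)² = -29 - (3 + 3)² = -29 - 1*6² = -29 - 1*36 = -29 - 36 = -65)
J(Z) = -65*√Z
J(-127) - (-23151 + x) = -65*I*√127 - (-23151 - 9521) = -65*I*√127 - 1*(-32672) = -65*I*√127 + 32672 = 32672 - 65*I*√127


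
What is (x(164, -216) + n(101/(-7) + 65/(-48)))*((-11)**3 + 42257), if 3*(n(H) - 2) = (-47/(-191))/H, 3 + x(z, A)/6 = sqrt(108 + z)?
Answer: -663460880832/1012873 + 982224*sqrt(17) ≈ 3.3948e+6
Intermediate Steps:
x(z, A) = -18 + 6*sqrt(108 + z)
n(H) = 2 + 47/(573*H) (n(H) = 2 + ((-47/(-191))/H)/3 = 2 + ((-47*(-1/191))/H)/3 = 2 + (47/(191*H))/3 = 2 + 47/(573*H))
(x(164, -216) + n(101/(-7) + 65/(-48)))*((-11)**3 + 42257) = ((-18 + 6*sqrt(108 + 164)) + (2 + 47/(573*(101/(-7) + 65/(-48)))))*((-11)**3 + 42257) = ((-18 + 6*sqrt(272)) + (2 + 47/(573*(101*(-1/7) + 65*(-1/48)))))*(-1331 + 42257) = ((-18 + 6*(4*sqrt(17))) + (2 + 47/(573*(-101/7 - 65/48))))*40926 = ((-18 + 24*sqrt(17)) + (2 + 47/(573*(-5303/336))))*40926 = ((-18 + 24*sqrt(17)) + (2 + (47/573)*(-336/5303)))*40926 = ((-18 + 24*sqrt(17)) + (2 - 5264/1012873))*40926 = ((-18 + 24*sqrt(17)) + 2020482/1012873)*40926 = (-16211232/1012873 + 24*sqrt(17))*40926 = -663460880832/1012873 + 982224*sqrt(17)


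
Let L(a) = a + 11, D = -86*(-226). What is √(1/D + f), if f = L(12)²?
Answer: 3*√5550945895/9718 ≈ 23.000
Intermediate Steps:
D = 19436
L(a) = 11 + a
f = 529 (f = (11 + 12)² = 23² = 529)
√(1/D + f) = √(1/19436 + 529) = √(10281645/19436) = 3*√5550945895/9718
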